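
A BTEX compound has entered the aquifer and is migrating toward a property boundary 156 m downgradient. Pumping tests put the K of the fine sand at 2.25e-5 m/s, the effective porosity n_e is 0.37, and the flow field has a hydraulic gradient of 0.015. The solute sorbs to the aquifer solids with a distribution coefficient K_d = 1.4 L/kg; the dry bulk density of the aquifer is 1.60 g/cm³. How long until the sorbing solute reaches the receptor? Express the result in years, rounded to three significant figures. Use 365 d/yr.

K = 2.25e-5 m/s × 86400 s/d = 1.944 m/d
Specific discharge q = 1.944 × 0.015 = 0.02916 m/d
v = Ki/n = 1.944·0.015/0.37 = 0.07881 m/d
Retardation R = 1 + ρ_b·K_d/n = 1 + 1.60×1.4/0.37 = 7.054
Contaminant velocity v_c = v/R = 0.07881/7.054 = 0.01117 m/d
t = L/v_c = 156/0.01117 = 13960 d
   = 13960/365 = 38.3 yr

38.3 years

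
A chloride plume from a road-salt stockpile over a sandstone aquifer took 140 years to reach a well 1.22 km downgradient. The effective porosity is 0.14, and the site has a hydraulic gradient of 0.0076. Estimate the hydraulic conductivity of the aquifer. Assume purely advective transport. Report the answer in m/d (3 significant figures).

t = 140 years = 51100 d
L = 1.22 km = 1220 m
v = L / t = 1220 / 51100 = 0.02387 m/d
K = v · n / i = 0.02387 × 0.14 / 0.0076 = 0.440 m/d

0.440 m/d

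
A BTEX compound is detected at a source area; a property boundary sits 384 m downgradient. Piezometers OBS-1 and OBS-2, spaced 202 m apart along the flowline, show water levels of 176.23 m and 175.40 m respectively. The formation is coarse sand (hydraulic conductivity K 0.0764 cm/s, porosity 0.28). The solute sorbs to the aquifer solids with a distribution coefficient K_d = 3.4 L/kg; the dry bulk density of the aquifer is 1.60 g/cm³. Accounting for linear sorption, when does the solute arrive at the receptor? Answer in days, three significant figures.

8100 days

Hydraulic gradient i = (176.23 − 175.40) / 202 = 0.83 / 202 = 0.004109
K = 0.0764 cm/s × 864 = 66.01 m/d
q = Ki = 66.01 × 0.004109 = 0.2712 m/d
Average linear velocity = 0.2712 / 0.28 = 0.9687 m/d
Retardation R = 1 + ρ_b·K_d/n = 1 + 1.60×3.4/0.28 = 20.43
Contaminant velocity v_c = v/R = 0.9687/20.43 = 0.04742 m/d
t = L/v_c = 384/0.04742 = 8098 d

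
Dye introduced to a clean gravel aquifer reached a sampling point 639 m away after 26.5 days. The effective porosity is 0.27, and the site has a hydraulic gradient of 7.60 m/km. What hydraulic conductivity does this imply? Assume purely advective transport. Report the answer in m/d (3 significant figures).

v = L / t = 639 / 26.5 = 24.11 m/d
K = v · n / i = 24.11 × 0.27 / 0.0076 = 857 m/d

857 m/d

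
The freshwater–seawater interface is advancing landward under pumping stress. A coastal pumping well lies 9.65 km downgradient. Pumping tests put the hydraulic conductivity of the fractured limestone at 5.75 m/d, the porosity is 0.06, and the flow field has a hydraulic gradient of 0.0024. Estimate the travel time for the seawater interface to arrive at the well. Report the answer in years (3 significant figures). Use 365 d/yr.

115 years

q = Ki = 5.75 × 0.0024 = 0.01380 m/d
Average linear velocity = 0.01380 / 0.06 = 0.2300 m/d
L = 9.65 km = 9650 m
t = L / v = 9650 / 0.2300 = 41960 d
   = 41960 / 365 = 115 yr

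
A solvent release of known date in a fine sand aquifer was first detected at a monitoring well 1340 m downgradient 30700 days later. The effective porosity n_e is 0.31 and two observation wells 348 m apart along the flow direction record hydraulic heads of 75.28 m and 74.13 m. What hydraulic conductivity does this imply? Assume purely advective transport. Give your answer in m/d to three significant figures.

Hydraulic gradient i = (75.28 − 74.13) / 348 = 1.15 / 348 = 0.003305
v = L / t = 1340 / 30700 = 0.04365 m/d
K = v · n / i = 0.04365 × 0.31 / 0.003305 = 4.09 m/d

4.09 m/d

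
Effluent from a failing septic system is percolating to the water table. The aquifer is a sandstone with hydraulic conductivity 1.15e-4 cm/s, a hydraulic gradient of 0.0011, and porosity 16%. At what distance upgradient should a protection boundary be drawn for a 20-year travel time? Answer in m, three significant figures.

K = 1.15e-4 cm/s × 864 = 0.09936 m/d
Specific discharge q = 0.09936 × 0.0011 = 1.093e-4 m/d
v = Ki/n = 0.09936·0.0011/0.16 = 6.831e-4 m/d
T = 20 yr × 365 = 7300 d
L = v × T = 6.831e-4 × 7300 = 4.987 m

4.99 m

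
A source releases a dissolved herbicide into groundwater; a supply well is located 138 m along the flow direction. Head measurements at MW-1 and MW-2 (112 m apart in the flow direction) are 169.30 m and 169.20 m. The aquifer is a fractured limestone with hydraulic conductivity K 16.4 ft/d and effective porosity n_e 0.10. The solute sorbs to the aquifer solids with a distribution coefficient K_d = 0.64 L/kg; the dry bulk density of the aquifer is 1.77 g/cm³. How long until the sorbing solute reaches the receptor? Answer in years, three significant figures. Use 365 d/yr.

Hydraulic gradient i = (169.30 − 169.20) / 112 = 0.10 / 112 = 8.929e-4
K = 16.4 ft/d × 0.3048 = 4.999 m/d
q = Ki = 4.999 × 8.929e-4 = 0.004463 m/d
v_s = q/n_e = 0.004463/0.10 = 0.04463 m/d
Retardation R = 1 + ρ_b·K_d/n = 1 + 1.77×0.64/0.10 = 12.33
Contaminant velocity v_c = v/R = 0.04463/12.33 = 0.003620 m/d
t = L/v_c = 138/0.003620 = 38120 d
   = 38120/365 = 104 yr

104 years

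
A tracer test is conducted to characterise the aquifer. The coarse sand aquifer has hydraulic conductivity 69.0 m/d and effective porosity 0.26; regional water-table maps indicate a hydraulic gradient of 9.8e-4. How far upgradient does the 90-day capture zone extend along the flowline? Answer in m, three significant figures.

Specific discharge q = 69.0 × 9.8e-4 = 0.06762 m/d
v = Ki/n = 69.0·9.8e-4/0.26 = 0.2601 m/d
L = v × T = 0.2601 × 90 = 23.41 m

23.4 m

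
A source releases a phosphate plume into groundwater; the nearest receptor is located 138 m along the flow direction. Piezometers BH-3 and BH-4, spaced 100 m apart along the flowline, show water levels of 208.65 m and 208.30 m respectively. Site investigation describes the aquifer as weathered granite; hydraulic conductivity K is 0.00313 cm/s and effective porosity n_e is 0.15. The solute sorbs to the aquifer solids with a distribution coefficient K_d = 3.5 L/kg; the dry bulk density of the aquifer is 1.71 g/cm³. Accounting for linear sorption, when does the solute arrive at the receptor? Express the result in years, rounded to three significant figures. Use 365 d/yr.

245 years

Hydraulic gradient i = (208.65 − 208.30) / 100 = 0.35 / 100 = 0.003500
K = 0.00313 cm/s × 864 = 2.704 m/d
q = Ki = 2.704 × 0.003500 = 0.009465 m/d
v = Ki/n = 2.704·0.003500/0.15 = 0.06310 m/d
Retardation R = 1 + ρ_b·K_d/n = 1 + 1.71×3.5/0.15 = 40.90
Contaminant velocity v_c = v/R = 0.06310/40.90 = 0.001543 m/d
t = L/v_c = 138/0.001543 = 89450 d
   = 89450/365 = 245 yr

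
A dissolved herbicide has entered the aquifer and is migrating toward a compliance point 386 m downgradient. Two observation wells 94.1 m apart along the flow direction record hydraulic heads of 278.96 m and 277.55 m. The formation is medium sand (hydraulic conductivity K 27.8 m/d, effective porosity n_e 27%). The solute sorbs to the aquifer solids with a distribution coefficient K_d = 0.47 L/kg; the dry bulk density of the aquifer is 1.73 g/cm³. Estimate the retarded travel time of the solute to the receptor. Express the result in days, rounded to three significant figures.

1000 days

Hydraulic gradient i = (278.96 − 277.55) / 94.1 = 1.41 / 94.1 = 0.01498
Darcy flux q = K·i = 27.8 × 0.01498 = 0.4166 m/d
Average linear velocity = 0.4166 / 0.27 = 1.543 m/d
Retardation R = 1 + ρ_b·K_d/n = 1 + 1.73×0.47/0.27 = 4.011
Contaminant velocity v_c = v/R = 1.543/4.011 = 0.3846 m/d
t = L/v_c = 386/0.3846 = 1004 d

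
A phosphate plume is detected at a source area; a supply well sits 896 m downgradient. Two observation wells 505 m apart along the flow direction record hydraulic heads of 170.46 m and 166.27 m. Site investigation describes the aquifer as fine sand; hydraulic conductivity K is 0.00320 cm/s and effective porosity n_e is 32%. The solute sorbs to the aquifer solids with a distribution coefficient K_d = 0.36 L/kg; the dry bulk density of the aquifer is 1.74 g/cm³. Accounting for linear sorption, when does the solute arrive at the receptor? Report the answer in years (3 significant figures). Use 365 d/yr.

Hydraulic gradient i = (170.46 − 166.27) / 505 = 4.19 / 505 = 0.008297
K = 0.00320 cm/s × 864 = 2.765 m/d
q = Ki = 2.765 × 0.008297 = 0.02294 m/d
v = Ki/n = 2.765·0.008297/0.32 = 0.07169 m/d
Retardation R = 1 + ρ_b·K_d/n = 1 + 1.74×0.36/0.32 = 2.957
Contaminant velocity v_c = v/R = 0.07169/2.957 = 0.02424 m/d
t = L/v_c = 896/0.02424 = 36970 d
   = 36970/365 = 101 yr

101 years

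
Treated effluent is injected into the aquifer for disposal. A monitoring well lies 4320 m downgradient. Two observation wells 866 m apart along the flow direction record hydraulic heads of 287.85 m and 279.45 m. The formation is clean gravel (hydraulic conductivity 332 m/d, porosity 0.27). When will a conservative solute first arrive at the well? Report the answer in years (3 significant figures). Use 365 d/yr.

Hydraulic gradient i = (287.85 − 279.45) / 866 = 8.40 / 866 = 0.009700
q = Ki = 332 × 0.009700 = 3.220 m/d
v = Ki/n = 332·0.009700/0.27 = 11.93 m/d
t = L / v = 4320 / 11.93 = 362.2 d
   = 362.2 / 365 = 0.992 yr

0.992 years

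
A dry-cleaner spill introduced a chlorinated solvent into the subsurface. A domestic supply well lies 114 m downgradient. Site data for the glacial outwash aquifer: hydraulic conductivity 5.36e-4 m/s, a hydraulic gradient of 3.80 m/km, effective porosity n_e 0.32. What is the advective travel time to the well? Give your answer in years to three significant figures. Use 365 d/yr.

0.568 years

K = 5.36e-4 m/s × 86400 s/d = 46.31 m/d
q = Ki = 46.31 × 0.0038 = 0.1760 m/d
Average linear velocity = 0.1760 / 0.32 = 0.5499 m/d
t = L / v = 114 / 0.5499 = 207.3 d
   = 207.3 / 365 = 0.568 yr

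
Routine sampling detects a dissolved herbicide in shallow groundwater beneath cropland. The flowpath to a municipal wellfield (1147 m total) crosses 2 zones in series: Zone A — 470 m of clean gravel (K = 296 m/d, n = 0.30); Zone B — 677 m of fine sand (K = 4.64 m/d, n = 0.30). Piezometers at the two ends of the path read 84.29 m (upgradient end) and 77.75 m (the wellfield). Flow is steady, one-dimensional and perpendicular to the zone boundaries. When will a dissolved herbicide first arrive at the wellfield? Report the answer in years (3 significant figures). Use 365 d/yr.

21.3 years

Total head drop ΔH = 84.29 − 77.75 = 6.54 m
Continuity: the same q passes through each zone, so ΔH = q·Σ(L_j/K_j) — the zones act as resistances in series.
Σ(L/K) = 470/296 + 677/4.64 = 1.588 + 145.9 = 147.5 d
q = ΔH / Σ(L/K) = 6.54 / 147.5 = 0.04434 m/d (same in every zone)
Zone A: v = q/n = 0.04434/0.30 = 0.1478 m/d → t_A = 470/0.1478 = 3180 d
Zone B: v = q/n = 0.04434/0.30 = 0.1478 m/d → t_B = 677/0.1478 = 4580 d
Total t = 3180 + 4580 = 7760 d
   = 7760 / 365 = 21.3 yr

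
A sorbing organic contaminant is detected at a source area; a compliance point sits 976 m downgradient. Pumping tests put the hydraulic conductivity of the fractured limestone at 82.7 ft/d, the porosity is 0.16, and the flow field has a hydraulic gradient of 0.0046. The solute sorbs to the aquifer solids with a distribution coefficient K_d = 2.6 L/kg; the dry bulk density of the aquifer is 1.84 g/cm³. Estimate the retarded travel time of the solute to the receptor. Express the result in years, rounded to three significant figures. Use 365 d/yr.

K = 82.7 ft/d × 0.3048 = 25.21 m/d
Specific discharge q = 25.21 × 0.0046 = 0.1160 m/d
v = Ki/n = 25.21·0.0046/0.16 = 0.7247 m/d
Retardation R = 1 + ρ_b·K_d/n = 1 + 1.84×2.6/0.16 = 30.90
Contaminant velocity v_c = v/R = 0.7247/30.90 = 0.02345 m/d
t = L/v_c = 976/0.02345 = 41620 d
   = 41620/365 = 114 yr

114 years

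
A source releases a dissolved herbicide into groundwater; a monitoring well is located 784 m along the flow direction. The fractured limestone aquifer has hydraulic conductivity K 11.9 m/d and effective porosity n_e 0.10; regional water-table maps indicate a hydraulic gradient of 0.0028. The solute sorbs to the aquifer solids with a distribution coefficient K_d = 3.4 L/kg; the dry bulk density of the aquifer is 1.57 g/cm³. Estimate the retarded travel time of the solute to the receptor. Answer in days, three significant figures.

Darcy flux q = K·i = 11.9 × 0.0028 = 0.03332 m/d
Seepage velocity v = q / n = 0.03332 / 0.10 = 0.3332 m/d
Retardation R = 1 + ρ_b·K_d/n = 1 + 1.57×3.4/0.10 = 54.38
Contaminant velocity v_c = v/R = 0.3332/54.38 = 0.006127 m/d
t = L/v_c = 784/0.006127 = 128000 d

128000 days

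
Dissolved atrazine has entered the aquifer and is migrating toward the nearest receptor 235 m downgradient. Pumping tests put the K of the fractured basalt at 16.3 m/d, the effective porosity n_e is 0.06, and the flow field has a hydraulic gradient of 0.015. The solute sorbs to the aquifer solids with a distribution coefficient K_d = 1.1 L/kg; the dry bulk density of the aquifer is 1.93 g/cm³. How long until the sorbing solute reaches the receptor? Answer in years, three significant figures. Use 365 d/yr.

Darcy flux q = K·i = 16.3 × 0.015 = 0.2445 m/d
Seepage velocity v = q / n = 0.2445 / 0.06 = 4.075 m/d
Retardation R = 1 + ρ_b·K_d/n = 1 + 1.93×1.1/0.06 = 36.38
Contaminant velocity v_c = v/R = 4.075/36.38 = 0.1120 m/d
t = L/v_c = 235/0.1120 = 2098 d
   = 2098/365 = 5.75 yr

5.75 years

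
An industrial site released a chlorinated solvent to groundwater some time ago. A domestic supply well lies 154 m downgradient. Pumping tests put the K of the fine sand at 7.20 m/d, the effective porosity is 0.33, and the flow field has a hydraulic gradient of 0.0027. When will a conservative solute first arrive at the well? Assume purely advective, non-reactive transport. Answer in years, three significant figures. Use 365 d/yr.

7.16 years

q = Ki = 7.20 × 0.0027 = 0.01944 m/d
Seepage velocity v = q / n = 0.01944 / 0.33 = 0.05891 m/d
t = L / v = 154 / 0.05891 = 2614 d
   = 2614 / 365 = 7.16 yr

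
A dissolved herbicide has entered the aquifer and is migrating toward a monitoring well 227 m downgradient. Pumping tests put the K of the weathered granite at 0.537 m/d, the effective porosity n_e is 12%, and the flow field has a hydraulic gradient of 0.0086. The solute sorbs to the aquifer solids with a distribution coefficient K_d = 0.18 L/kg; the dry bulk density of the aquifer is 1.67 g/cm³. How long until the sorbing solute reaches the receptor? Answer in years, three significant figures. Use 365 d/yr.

56.6 years

Specific discharge q = 0.537 × 0.0086 = 0.004618 m/d
Seepage velocity v = q / n = 0.004618 / 0.12 = 0.03849 m/d
Retardation R = 1 + ρ_b·K_d/n = 1 + 1.67×0.18/0.12 = 3.505
Contaminant velocity v_c = v/R = 0.03849/3.505 = 0.01098 m/d
t = L/v_c = 227/0.01098 = 20670 d
   = 20670/365 = 56.6 yr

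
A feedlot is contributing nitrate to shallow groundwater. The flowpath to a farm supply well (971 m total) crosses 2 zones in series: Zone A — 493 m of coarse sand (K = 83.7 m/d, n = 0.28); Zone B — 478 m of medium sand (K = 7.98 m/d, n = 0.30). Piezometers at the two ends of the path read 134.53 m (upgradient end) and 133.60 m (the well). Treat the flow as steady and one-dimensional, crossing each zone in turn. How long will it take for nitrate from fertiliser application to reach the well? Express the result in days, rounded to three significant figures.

Total head drop ΔH = 134.53 − 133.60 = 0.93 m
Continuity: the same q passes through each zone, so ΔH = q·Σ(L_j/K_j) — the zones act as resistances in series.
Σ(L/K) = 493/83.7 + 478/7.98 = 5.890 + 59.90 = 65.79 d
q = ΔH / Σ(L/K) = 0.93 / 65.79 = 0.01414 m/d (same in every zone)
Zone A: v = q/n = 0.01414/0.28 = 0.05049 m/d → t_A = 493/0.05049 = 9765 d
Zone B: v = q/n = 0.01414/0.30 = 0.04712 m/d → t_B = 478/0.04712 = 10140 d
Total t = 9765 + 10140 = 19910 d

19900 days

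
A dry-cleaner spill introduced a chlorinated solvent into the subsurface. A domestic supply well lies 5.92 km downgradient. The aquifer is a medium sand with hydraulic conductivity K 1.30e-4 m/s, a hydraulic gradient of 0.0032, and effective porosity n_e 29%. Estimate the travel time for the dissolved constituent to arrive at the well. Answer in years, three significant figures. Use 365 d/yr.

131 years

K = 1.30e-4 m/s × 86400 s/d = 11.23 m/d
Specific discharge q = 11.23 × 0.0032 = 0.03594 m/d
v_s = q/n_e = 0.03594/0.29 = 0.1239 m/d
L = 5.92 km = 5920 m
t = L / v = 5920 / 0.1239 = 47770 d
   = 47770 / 365 = 131 yr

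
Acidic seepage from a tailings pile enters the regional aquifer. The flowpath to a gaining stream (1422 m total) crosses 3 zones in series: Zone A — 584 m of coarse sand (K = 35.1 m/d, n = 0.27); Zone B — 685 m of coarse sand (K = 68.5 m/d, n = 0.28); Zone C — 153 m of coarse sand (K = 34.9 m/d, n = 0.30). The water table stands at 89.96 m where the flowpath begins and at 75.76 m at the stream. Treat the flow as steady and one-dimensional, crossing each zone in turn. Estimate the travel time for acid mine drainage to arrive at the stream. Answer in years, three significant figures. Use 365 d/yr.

Total head drop ΔH = 89.96 − 75.76 = 14.20 m
Continuity: the same q passes through each zone, so ΔH = q·Σ(L_j/K_j) — the zones act as resistances in series.
Σ(L/K) = 584/35.1 + 685/68.5 + 153/34.9 = 16.64 + 10.00 + 4.384 = 31.02 d
q = ΔH / Σ(L/K) = 14.20 / 31.02 = 0.4577 m/d (same in every zone)
Zone A: v = q/n = 0.4577/0.27 = 1.695 m/d → t_A = 584/1.695 = 344.5 d
Zone B: v = q/n = 0.4577/0.28 = 1.635 m/d → t_B = 685/1.635 = 419.0 d
Zone C: v = q/n = 0.4577/0.30 = 1.526 m/d → t_C = 153/1.526 = 100.3 d
Total t = 344.5 + 419.0 + 100.3 = 863.8 d
   = 863.8 / 365 = 2.37 yr

2.37 years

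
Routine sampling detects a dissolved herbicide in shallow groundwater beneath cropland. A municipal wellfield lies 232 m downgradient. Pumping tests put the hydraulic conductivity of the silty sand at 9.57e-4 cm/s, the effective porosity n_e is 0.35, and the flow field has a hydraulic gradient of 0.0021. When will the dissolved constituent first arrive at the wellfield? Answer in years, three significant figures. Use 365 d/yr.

K = 9.57e-4 cm/s × 864 = 0.8268 m/d
Darcy flux q = K·i = 0.8268 × 0.0021 = 0.001736 m/d
v = Ki/n = 0.8268·0.0021/0.35 = 0.004961 m/d
t = L / v = 232 / 0.004961 = 46760 d
   = 46760 / 365 = 128 yr

128 years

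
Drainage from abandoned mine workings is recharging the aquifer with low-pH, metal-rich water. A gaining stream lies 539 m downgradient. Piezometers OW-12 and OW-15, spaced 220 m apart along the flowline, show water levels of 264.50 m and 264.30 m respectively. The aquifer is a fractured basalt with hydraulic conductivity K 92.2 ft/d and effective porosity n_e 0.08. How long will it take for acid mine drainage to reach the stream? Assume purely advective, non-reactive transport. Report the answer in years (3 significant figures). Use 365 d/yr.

4.62 years

Hydraulic gradient i = (264.50 − 264.30) / 220 = 0.20 / 220 = 9.091e-4
K = 92.2 ft/d × 0.3048 = 28.10 m/d
q = Ki = 28.10 × 9.091e-4 = 0.02555 m/d
v_s = q/n_e = 0.02555/0.08 = 0.3193 m/d
t = L / v = 539 / 0.3193 = 1688 d
   = 1688 / 365 = 4.62 yr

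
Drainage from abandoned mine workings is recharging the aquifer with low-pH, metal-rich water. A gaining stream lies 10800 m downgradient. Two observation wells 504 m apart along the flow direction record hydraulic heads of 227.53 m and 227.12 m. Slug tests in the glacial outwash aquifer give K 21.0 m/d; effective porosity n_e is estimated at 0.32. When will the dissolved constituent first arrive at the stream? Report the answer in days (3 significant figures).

202000 days

Hydraulic gradient i = (227.53 − 227.12) / 504 = 0.41 / 504 = 8.135e-4
Specific discharge q = 21.0 × 8.135e-4 = 0.01708 m/d
v = Ki/n = 21.0·8.135e-4/0.32 = 0.05339 m/d
t = L / v = 10800 / 0.05339 = 202300 d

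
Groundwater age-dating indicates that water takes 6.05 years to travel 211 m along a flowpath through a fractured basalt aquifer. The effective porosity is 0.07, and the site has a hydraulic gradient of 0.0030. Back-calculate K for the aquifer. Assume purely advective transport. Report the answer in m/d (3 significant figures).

2.23 m/d

t = 6.05 years = 2208 d
v = L / t = 211 / 2208 = 0.09555 m/d
K = v · n / i = 0.09555 × 0.07 / 0.0030 = 2.23 m/d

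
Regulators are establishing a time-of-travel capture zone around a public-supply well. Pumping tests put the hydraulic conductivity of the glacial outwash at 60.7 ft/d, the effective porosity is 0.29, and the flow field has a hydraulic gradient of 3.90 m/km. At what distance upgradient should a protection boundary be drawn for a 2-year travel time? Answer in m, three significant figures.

182 m

K = 60.7 ft/d × 0.3048 = 18.50 m/d
Darcy flux q = K·i = 18.50 × 0.0039 = 0.07216 m/d
v = Ki/n = 18.50·0.0039/0.29 = 0.2488 m/d
T = 2 yr × 365 = 730 d
L = v × T = 0.2488 × 730 = 181.6 m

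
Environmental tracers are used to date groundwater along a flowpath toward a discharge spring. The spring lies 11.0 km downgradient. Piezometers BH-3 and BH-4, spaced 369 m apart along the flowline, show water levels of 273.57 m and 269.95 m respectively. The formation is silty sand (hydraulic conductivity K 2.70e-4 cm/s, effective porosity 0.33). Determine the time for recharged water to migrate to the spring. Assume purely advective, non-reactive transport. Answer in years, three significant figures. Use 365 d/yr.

Hydraulic gradient i = (273.57 − 269.95) / 369 = 3.62 / 369 = 0.009810
K = 2.70e-4 cm/s × 864 = 0.2333 m/d
Darcy flux q = K·i = 0.2333 × 0.009810 = 0.002289 m/d
v_s = q/n_e = 0.002289/0.33 = 0.006935 m/d
L = 11.0 km = 11000 m
t = L / v = 11000 / 0.006935 = 1.586e6 d
   = 1.586e6 / 365 = 4350 yr

4350 years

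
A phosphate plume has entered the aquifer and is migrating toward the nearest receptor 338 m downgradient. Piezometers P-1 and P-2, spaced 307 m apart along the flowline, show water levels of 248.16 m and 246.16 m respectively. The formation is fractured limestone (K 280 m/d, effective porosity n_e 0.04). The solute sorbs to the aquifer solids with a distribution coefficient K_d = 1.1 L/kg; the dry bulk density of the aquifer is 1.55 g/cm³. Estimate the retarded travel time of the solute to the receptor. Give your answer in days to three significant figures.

323 days

Hydraulic gradient i = (248.16 − 246.16) / 307 = 2.00 / 307 = 0.006515
Specific discharge q = 280 × 0.006515 = 1.824 m/d
Average linear velocity = 1.824 / 0.04 = 45.60 m/d
Retardation R = 1 + ρ_b·K_d/n = 1 + 1.55×1.1/0.04 = 43.63
Contaminant velocity v_c = v/R = 45.60/43.63 = 1.045 m/d
t = L/v_c = 338/1.045 = 323.3 d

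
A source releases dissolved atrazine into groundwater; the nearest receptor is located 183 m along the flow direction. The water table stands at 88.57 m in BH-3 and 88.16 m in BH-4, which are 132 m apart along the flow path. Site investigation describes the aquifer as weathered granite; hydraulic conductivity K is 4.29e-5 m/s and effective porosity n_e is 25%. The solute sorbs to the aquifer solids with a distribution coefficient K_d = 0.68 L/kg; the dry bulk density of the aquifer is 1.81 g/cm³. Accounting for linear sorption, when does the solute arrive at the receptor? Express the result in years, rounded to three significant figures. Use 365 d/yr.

64.5 years

Hydraulic gradient i = (88.57 − 88.16) / 132 = 0.41 / 132 = 0.003106
K = 4.29e-5 m/s × 86400 s/d = 3.707 m/d
q = Ki = 3.707 × 0.003106 = 0.01151 m/d
v_s = q/n_e = 0.01151/0.25 = 0.04605 m/d
Retardation R = 1 + ρ_b·K_d/n = 1 + 1.81×0.68/0.25 = 5.923
Contaminant velocity v_c = v/R = 0.04605/5.923 = 0.007775 m/d
t = L/v_c = 183/0.007775 = 23540 d
   = 23540/365 = 64.5 yr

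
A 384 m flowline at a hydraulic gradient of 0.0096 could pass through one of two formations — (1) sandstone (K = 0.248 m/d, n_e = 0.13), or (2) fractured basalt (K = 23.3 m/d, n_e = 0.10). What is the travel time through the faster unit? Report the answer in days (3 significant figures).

172 days

Unit 1 (sandstone): v = 0.248×0.0096/0.13 = 0.01831 m/d, t = 384/0.01831 = 20970 d
Unit 2 (fractured basalt): v = 23.3×0.0096/0.10 = 2.237 m/d, t = 384/2.237 = 171.7 d
Faster unit: t = 172 d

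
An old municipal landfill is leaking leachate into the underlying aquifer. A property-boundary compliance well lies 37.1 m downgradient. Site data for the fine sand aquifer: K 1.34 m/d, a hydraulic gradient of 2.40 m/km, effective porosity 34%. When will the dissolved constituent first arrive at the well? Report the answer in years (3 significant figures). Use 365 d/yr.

Darcy flux q = K·i = 1.34 × 0.0024 = 0.003216 m/d
Average linear velocity = 0.003216 / 0.34 = 0.009459 m/d
t = L / v = 37.1 / 0.009459 = 3922 d
   = 3922 / 365 = 10.7 yr

10.7 years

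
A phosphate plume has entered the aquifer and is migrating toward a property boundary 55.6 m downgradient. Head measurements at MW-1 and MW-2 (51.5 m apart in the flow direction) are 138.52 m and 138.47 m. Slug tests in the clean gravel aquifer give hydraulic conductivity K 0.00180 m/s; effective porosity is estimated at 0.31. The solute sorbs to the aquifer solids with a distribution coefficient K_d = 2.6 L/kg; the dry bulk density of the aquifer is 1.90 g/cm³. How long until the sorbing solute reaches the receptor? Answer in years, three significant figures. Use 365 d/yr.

Hydraulic gradient i = (138.52 − 138.47) / 51.5 = 0.05 / 51.5 = 9.709e-4
K = 0.00180 m/s × 86400 s/d = 155.5 m/d
Specific discharge q = 155.5 × 9.709e-4 = 0.1510 m/d
v_s = q/n_e = 0.1510/0.31 = 0.4871 m/d
Retardation R = 1 + ρ_b·K_d/n = 1 + 1.90×2.6/0.31 = 16.94
Contaminant velocity v_c = v/R = 0.4871/16.94 = 0.02876 m/d
t = L/v_c = 55.6/0.02876 = 1933 d
   = 1933/365 = 5.30 yr

5.30 years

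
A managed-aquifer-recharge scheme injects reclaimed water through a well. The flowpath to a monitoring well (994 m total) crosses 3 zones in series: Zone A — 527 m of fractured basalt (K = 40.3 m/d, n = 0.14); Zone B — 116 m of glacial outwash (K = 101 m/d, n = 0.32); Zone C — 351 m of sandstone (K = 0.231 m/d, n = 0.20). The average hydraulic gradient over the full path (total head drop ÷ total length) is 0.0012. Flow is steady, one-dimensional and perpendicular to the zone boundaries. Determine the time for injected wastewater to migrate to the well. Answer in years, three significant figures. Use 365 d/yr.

Continuity: the same q passes through each zone, so ΔH = q·Σ(L_j/K_j) — the zones act as resistances in series.
Σ(L/K) = 527/40.3 + 116/101 + 351/0.231 = 13.08 + 1.149 + 1519 = 1534 d
K_eq = L_total / Σ(L/K) = 994 / 1534 = 0.6481 m/d
q = K_eq · i = 0.6481 × 0.0012 = 7.777e-4 m/d (same in every zone)
Zone A: v = q/n = 7.777e-4/0.14 = 0.005555 m/d → t_A = 527/0.005555 = 94870 d
Zone B: v = q/n = 7.777e-4/0.32 = 0.002430 m/d → t_B = 116/0.002430 = 47730 d
Zone C: v = q/n = 7.777e-4/0.20 = 0.003889 m/d → t_C = 351/0.003889 = 90260 d
Total t = 94870 + 47730 + 90260 = 232900 d
   = 232900 / 365 = 638 yr

638 years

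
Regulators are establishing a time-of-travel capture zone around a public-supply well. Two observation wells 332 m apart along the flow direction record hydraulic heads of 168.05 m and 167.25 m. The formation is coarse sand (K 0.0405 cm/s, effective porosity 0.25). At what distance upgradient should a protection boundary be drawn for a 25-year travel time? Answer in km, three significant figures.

3.08 km

Hydraulic gradient i = (168.05 − 167.25) / 332 = 0.80 / 332 = 0.002410
K = 0.0405 cm/s × 864 = 34.99 m/d
Darcy flux q = K·i = 34.99 × 0.002410 = 0.08432 m/d
v = Ki/n = 34.99·0.002410/0.25 = 0.3373 m/d
T = 25 yr × 365 = 9125 d
L = v × T = 0.3373 × 9125 = 3078 m
   = 3.08 km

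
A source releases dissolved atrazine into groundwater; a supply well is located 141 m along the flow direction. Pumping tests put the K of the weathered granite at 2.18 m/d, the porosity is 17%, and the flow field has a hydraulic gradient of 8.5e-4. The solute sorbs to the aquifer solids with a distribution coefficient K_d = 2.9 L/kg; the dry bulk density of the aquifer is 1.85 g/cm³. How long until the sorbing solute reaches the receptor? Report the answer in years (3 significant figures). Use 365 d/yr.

1150 years

Specific discharge q = 2.18 × 8.5e-4 = 0.001853 m/d
v = Ki/n = 2.18·8.5e-4/0.17 = 0.01090 m/d
Retardation R = 1 + ρ_b·K_d/n = 1 + 1.85×2.9/0.17 = 32.56
Contaminant velocity v_c = v/R = 0.01090/32.56 = 3.348e-4 m/d
t = L/v_c = 141/3.348e-4 = 421200 d
   = 421200/365 = 1150 yr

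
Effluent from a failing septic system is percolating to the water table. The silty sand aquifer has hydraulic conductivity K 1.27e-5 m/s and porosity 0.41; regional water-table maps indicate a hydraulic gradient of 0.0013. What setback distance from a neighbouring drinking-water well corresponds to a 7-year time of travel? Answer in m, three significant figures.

K = 1.27e-5 m/s × 86400 s/d = 1.097 m/d
q = Ki = 1.097 × 0.0013 = 0.001426 m/d
Seepage velocity v = q / n = 0.001426 / 0.41 = 0.003479 m/d
T = 7 yr × 365 = 2555 d
L = v × T = 0.003479 × 2555 = 8.889 m

8.89 m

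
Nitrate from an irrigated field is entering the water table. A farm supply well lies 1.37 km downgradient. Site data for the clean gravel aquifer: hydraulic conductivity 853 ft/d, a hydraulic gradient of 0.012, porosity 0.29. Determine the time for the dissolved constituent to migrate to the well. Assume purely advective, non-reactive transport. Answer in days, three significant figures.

K = 853 ft/d × 0.3048 = 260.0 m/d
q = Ki = 260.0 × 0.012 = 3.120 m/d
v_s = q/n_e = 3.120/0.29 = 10.76 m/d
L = 1.37 km = 1370 m
t = L / v = 1370 / 10.76 = 127.3 d

127 days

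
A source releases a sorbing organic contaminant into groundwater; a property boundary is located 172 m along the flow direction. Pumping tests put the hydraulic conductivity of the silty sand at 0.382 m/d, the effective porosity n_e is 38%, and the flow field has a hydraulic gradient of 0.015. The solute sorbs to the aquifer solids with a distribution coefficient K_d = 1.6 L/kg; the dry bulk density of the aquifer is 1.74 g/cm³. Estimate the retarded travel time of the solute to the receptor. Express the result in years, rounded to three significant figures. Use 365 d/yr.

q = Ki = 0.382 × 0.015 = 0.005730 m/d
Average linear velocity = 0.005730 / 0.38 = 0.01508 m/d
Retardation R = 1 + ρ_b·K_d/n = 1 + 1.74×1.6/0.38 = 8.326
Contaminant velocity v_c = v/R = 0.01508/8.326 = 0.001811 m/d
t = L/v_c = 172/0.001811 = 94980 d
   = 94980/365 = 260 yr

260 years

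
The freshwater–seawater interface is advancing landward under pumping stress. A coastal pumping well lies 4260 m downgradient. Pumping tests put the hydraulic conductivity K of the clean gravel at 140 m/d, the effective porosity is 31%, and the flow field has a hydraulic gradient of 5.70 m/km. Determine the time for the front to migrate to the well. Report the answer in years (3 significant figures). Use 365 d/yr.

q = Ki = 140 × 0.0057 = 0.7980 m/d
v_s = q/n_e = 0.7980/0.31 = 2.574 m/d
t = L / v = 4260 / 2.574 = 1655 d
   = 1655 / 365 = 4.53 yr

4.53 years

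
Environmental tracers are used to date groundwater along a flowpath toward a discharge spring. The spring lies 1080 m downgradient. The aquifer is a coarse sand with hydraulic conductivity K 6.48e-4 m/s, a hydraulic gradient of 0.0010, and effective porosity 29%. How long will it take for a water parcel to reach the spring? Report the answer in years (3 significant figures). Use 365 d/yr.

K = 6.48e-4 m/s × 86400 s/d = 55.99 m/d
q = Ki = 55.99 × 0.0010 = 0.05599 m/d
v_s = q/n_e = 0.05599/0.29 = 0.1931 m/d
t = L / v = 1080 / 0.1931 = 5594 d
   = 5594 / 365 = 15.3 yr

15.3 years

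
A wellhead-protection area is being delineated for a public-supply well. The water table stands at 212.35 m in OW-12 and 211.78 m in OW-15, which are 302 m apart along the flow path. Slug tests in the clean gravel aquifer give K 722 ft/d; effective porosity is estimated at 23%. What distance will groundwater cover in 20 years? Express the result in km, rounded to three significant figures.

Hydraulic gradient i = (212.35 − 211.78) / 302 = 0.57 / 302 = 0.001887
K = 722 ft/d × 0.3048 = 220.1 m/d
q = Ki = 220.1 × 0.001887 = 0.4154 m/d
v = Ki/n = 220.1·0.001887/0.23 = 1.806 m/d
T = 20 yr × 365 = 7300 d
L = v × T = 1.806 × 7300 = 13180 m
   = 13.2 km

13.2 km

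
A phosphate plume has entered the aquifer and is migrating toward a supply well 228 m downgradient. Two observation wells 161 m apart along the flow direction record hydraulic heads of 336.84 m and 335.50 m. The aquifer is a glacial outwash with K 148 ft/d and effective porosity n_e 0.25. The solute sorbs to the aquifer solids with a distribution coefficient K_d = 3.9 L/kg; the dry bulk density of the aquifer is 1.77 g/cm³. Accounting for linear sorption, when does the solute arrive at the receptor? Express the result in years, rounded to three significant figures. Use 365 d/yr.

11.9 years

Hydraulic gradient i = (336.84 − 335.50) / 161 = 1.34 / 161 = 0.008323
K = 148 ft/d × 0.3048 = 45.11 m/d
Specific discharge q = 45.11 × 0.008323 = 0.3755 m/d
v_s = q/n_e = 0.3755/0.25 = 1.502 m/d
Retardation R = 1 + ρ_b·K_d/n = 1 + 1.77×3.9/0.25 = 28.61
Contaminant velocity v_c = v/R = 1.502/28.61 = 0.05249 m/d
t = L/v_c = 228/0.05249 = 4344 d
   = 4344/365 = 11.9 yr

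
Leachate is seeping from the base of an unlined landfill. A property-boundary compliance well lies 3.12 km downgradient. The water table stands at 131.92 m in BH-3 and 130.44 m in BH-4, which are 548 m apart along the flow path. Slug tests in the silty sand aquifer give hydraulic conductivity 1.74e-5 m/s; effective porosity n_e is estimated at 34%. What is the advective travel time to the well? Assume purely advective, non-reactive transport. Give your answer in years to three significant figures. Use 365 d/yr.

716 years

Hydraulic gradient i = (131.92 − 130.44) / 548 = 1.48 / 548 = 0.002701
K = 1.74e-5 m/s × 86400 s/d = 1.503 m/d
Specific discharge q = 1.503 × 0.002701 = 0.004060 m/d
v = Ki/n = 1.503·0.002701/0.34 = 0.01194 m/d
L = 3.12 km = 3120 m
t = L / v = 3120 / 0.01194 = 261300 d
   = 261300 / 365 = 716 yr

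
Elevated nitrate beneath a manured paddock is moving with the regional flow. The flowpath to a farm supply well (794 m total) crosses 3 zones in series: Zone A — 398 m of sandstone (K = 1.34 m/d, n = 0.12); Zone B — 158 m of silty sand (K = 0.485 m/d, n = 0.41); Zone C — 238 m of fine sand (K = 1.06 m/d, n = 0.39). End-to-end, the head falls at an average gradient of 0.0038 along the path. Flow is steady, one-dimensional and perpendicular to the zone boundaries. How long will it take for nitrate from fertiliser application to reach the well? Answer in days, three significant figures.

Continuity: the same q passes through each zone, so ΔH = q·Σ(L_j/K_j) — the zones act as resistances in series.
Σ(L/K) = 398/1.34 + 158/0.485 + 238/1.06 = 297.0 + 325.8 + 224.5 = 847.3 d
K_eq = L_total / Σ(L/K) = 794 / 847.3 = 0.9371 m/d
q = K_eq · i = 0.9371 × 0.0038 = 0.003561 m/d (same in every zone)
Zone A: v = q/n = 0.003561/0.12 = 0.02967 m/d → t_A = 398/0.02967 = 13410 d
Zone B: v = q/n = 0.003561/0.41 = 0.008685 m/d → t_B = 158/0.008685 = 18190 d
Zone C: v = q/n = 0.003561/0.39 = 0.009130 m/d → t_C = 238/0.009130 = 26070 d
Total t = 13410 + 18190 + 26070 = 57670 d

57700 days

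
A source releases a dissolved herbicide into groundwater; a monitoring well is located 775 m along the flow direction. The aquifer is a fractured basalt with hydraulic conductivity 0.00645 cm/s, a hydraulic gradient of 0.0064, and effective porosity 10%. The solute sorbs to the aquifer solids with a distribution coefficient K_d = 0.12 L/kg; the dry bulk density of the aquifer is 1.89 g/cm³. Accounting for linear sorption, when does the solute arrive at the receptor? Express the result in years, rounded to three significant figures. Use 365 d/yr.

K = 0.00645 cm/s × 864 = 5.573 m/d
q = Ki = 5.573 × 0.0064 = 0.03567 m/d
v_s = q/n_e = 0.03567/0.10 = 0.3567 m/d
Retardation R = 1 + ρ_b·K_d/n = 1 + 1.89×0.12/0.10 = 3.268
Contaminant velocity v_c = v/R = 0.3567/3.268 = 0.1091 m/d
t = L/v_c = 775/0.1091 = 7101 d
   = 7101/365 = 19.5 yr

19.5 years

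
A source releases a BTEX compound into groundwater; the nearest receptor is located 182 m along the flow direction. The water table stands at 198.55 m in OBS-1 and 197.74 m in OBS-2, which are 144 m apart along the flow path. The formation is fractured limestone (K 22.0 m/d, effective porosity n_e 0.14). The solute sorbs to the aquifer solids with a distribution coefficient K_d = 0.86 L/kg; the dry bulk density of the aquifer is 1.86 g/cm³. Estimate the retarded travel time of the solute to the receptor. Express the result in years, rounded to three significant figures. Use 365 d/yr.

7.01 years

Hydraulic gradient i = (198.55 − 197.74) / 144 = 0.81 / 144 = 0.005625
q = Ki = 22.0 × 0.005625 = 0.1238 m/d
v_s = q/n_e = 0.1238/0.14 = 0.8839 m/d
Retardation R = 1 + ρ_b·K_d/n = 1 + 1.86×0.86/0.14 = 12.43
Contaminant velocity v_c = v/R = 0.8839/12.43 = 0.07114 m/d
t = L/v_c = 182/0.07114 = 2558 d
   = 2558/365 = 7.01 yr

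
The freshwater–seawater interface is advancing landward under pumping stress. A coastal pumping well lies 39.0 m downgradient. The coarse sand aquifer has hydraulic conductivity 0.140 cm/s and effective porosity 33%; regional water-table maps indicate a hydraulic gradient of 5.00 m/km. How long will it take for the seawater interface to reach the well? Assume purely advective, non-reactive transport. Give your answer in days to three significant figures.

K = 0.140 cm/s × 864 = 121.0 m/d
q = Ki = 121.0 × 0.0050 = 0.6048 m/d
v_s = q/n_e = 0.6048/0.33 = 1.833 m/d
t = L / v = 39.0 / 1.833 = 21.28 d

21.3 days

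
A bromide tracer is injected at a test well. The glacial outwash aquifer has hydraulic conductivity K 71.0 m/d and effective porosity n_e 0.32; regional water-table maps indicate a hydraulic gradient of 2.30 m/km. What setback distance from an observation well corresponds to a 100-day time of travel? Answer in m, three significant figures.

51.0 m

q = Ki = 71.0 × 0.0023 = 0.1633 m/d
Seepage velocity v = q / n = 0.1633 / 0.32 = 0.5103 m/d
L = v × T = 0.5103 × 100 = 51.03 m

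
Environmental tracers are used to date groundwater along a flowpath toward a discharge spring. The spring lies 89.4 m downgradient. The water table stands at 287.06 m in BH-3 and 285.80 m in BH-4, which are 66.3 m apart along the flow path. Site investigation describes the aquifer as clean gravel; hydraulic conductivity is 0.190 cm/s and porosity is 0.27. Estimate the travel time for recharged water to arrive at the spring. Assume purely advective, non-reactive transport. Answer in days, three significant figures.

7.74 days

Hydraulic gradient i = (287.06 − 285.80) / 66.3 = 1.26 / 66.3 = 0.01900
K = 0.190 cm/s × 864 = 164.2 m/d
q = Ki = 164.2 × 0.01900 = 3.120 m/d
Seepage velocity v = q / n = 3.120 / 0.27 = 11.55 m/d
t = L / v = 89.4 / 11.55 = 7.737 d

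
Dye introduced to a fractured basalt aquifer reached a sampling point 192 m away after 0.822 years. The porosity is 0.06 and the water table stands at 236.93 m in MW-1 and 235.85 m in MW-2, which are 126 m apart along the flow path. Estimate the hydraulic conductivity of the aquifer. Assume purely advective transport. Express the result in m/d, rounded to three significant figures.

Hydraulic gradient i = (236.93 − 235.85) / 126 = 1.08 / 126 = 0.008571
t = 0.822 years = 300.0 d
v = L / t = 192 / 300.0 = 0.6399 m/d
K = v · n / i = 0.6399 × 0.06 / 0.008571 = 4.48 m/d

4.48 m/d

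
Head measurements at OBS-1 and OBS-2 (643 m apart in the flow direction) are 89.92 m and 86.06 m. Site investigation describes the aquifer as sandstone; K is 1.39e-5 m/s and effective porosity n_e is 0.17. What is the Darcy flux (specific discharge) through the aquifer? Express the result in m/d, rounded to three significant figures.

0.00721 m/d

Hydraulic gradient i = (89.92 − 86.06) / 643 = 3.86 / 643 = 0.006003
K = 1.39e-5 m/s × 86400 s/d = 1.201 m/d
q = Ki = 1.201 × 0.006003 = 0.007209 m/d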